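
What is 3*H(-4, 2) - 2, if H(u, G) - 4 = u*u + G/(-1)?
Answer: 52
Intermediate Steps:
H(u, G) = 4 + u**2 - G (H(u, G) = 4 + (u*u + G/(-1)) = 4 + (u**2 + G*(-1)) = 4 + (u**2 - G) = 4 + u**2 - G)
3*H(-4, 2) - 2 = 3*(4 + (-4)**2 - 1*2) - 2 = 3*(4 + 16 - 2) - 2 = 3*18 - 2 = 54 - 2 = 52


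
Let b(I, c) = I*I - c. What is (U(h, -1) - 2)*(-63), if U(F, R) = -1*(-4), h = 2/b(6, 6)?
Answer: -126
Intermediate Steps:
b(I, c) = I² - c
h = 1/15 (h = 2/(6² - 1*6) = 2/(36 - 6) = 2/30 = 2*(1/30) = 1/15 ≈ 0.066667)
U(F, R) = 4
(U(h, -1) - 2)*(-63) = (4 - 2)*(-63) = 2*(-63) = -126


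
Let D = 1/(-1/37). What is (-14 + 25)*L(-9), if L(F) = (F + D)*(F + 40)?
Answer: -15686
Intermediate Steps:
D = -37 (D = 1/(-1*1/37) = 1/(-1/37) = -37)
L(F) = (-37 + F)*(40 + F) (L(F) = (F - 37)*(F + 40) = (-37 + F)*(40 + F))
(-14 + 25)*L(-9) = (-14 + 25)*(-1480 + (-9)**2 + 3*(-9)) = 11*(-1480 + 81 - 27) = 11*(-1426) = -15686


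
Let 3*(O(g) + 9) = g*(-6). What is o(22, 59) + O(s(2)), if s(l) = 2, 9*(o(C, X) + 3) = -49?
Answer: -193/9 ≈ -21.444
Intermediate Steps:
o(C, X) = -76/9 (o(C, X) = -3 + (1/9)*(-49) = -3 - 49/9 = -76/9)
O(g) = -9 - 2*g (O(g) = -9 + (g*(-6))/3 = -9 + (-6*g)/3 = -9 - 2*g)
o(22, 59) + O(s(2)) = -76/9 + (-9 - 2*2) = -76/9 + (-9 - 4) = -76/9 - 13 = -193/9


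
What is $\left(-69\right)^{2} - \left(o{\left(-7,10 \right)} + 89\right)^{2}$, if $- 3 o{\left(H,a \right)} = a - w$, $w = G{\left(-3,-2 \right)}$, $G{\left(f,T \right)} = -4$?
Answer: $- \frac{21160}{9} \approx -2351.1$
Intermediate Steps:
$w = -4$
$o{\left(H,a \right)} = - \frac{4}{3} - \frac{a}{3}$ ($o{\left(H,a \right)} = - \frac{a - -4}{3} = - \frac{a + 4}{3} = - \frac{4 + a}{3} = - \frac{4}{3} - \frac{a}{3}$)
$\left(-69\right)^{2} - \left(o{\left(-7,10 \right)} + 89\right)^{2} = \left(-69\right)^{2} - \left(\left(- \frac{4}{3} - \frac{10}{3}\right) + 89\right)^{2} = 4761 - \left(\left(- \frac{4}{3} - \frac{10}{3}\right) + 89\right)^{2} = 4761 - \left(- \frac{14}{3} + 89\right)^{2} = 4761 - \left(\frac{253}{3}\right)^{2} = 4761 - \frac{64009}{9} = - \frac{21160}{9}$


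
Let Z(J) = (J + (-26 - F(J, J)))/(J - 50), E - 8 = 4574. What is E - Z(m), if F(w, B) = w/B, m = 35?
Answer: 68738/15 ≈ 4582.5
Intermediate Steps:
E = 4582 (E = 8 + 4574 = 4582)
Z(J) = (-27 + J)/(-50 + J) (Z(J) = (J + (-26 - J/J))/(J - 50) = (J + (-26 - 1*1))/(-50 + J) = (J + (-26 - 1))/(-50 + J) = (J - 27)/(-50 + J) = (-27 + J)/(-50 + J))
E - Z(m) = 4582 - (-27 + 35)/(-50 + 35) = 4582 - 8/(-15) = 4582 - (-1)*8/15 = 4582 - 1*(-8/15) = 4582 + 8/15 = 68738/15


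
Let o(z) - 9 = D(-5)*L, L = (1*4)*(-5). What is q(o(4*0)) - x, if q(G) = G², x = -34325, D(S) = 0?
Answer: 34406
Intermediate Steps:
L = -20 (L = 4*(-5) = -20)
o(z) = 9 (o(z) = 9 + 0*(-20) = 9 + 0 = 9)
q(o(4*0)) - x = 9² - 1*(-34325) = 81 + 34325 = 34406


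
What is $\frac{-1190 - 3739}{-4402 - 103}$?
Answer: $\frac{93}{85} \approx 1.0941$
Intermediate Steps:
$\frac{-1190 - 3739}{-4402 - 103} = - \frac{4929}{-4505} = \left(-4929\right) \left(- \frac{1}{4505}\right) = \frac{93}{85}$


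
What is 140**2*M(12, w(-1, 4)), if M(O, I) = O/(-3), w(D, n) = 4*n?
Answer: -78400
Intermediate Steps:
M(O, I) = -O/3
140**2*M(12, w(-1, 4)) = 140**2*(-1/3*12) = 19600*(-4) = -78400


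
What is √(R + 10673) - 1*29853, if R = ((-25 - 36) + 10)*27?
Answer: -29853 + 4*√581 ≈ -29757.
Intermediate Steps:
R = -1377 (R = (-61 + 10)*27 = -51*27 = -1377)
√(R + 10673) - 1*29853 = √(-1377 + 10673) - 1*29853 = √9296 - 29853 = 4*√581 - 29853 = -29853 + 4*√581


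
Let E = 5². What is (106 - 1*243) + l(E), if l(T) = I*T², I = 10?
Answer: 6113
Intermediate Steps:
E = 25
l(T) = 10*T²
(106 - 1*243) + l(E) = (106 - 1*243) + 10*25² = (106 - 243) + 10*625 = -137 + 6250 = 6113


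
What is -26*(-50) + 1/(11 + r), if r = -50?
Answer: 50699/39 ≈ 1300.0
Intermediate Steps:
-26*(-50) + 1/(11 + r) = -26*(-50) + 1/(11 - 50) = 1300 + 1/(-39) = 1300 - 1/39 = 50699/39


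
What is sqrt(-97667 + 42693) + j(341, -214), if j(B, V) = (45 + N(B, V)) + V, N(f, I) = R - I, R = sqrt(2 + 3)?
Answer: 45 + sqrt(5) + I*sqrt(54974) ≈ 47.236 + 234.47*I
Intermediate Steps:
R = sqrt(5) ≈ 2.2361
N(f, I) = sqrt(5) - I
j(B, V) = 45 + sqrt(5) (j(B, V) = (45 + (sqrt(5) - V)) + V = (45 + sqrt(5) - V) + V = 45 + sqrt(5))
sqrt(-97667 + 42693) + j(341, -214) = sqrt(-97667 + 42693) + (45 + sqrt(5)) = sqrt(-54974) + (45 + sqrt(5)) = I*sqrt(54974) + (45 + sqrt(5)) = 45 + sqrt(5) + I*sqrt(54974)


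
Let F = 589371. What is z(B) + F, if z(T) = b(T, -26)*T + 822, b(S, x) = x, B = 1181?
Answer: 559487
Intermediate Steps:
z(T) = 822 - 26*T (z(T) = -26*T + 822 = 822 - 26*T)
z(B) + F = (822 - 26*1181) + 589371 = (822 - 30706) + 589371 = -29884 + 589371 = 559487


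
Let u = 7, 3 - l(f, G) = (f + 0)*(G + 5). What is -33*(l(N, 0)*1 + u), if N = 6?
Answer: 660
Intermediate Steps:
l(f, G) = 3 - f*(5 + G) (l(f, G) = 3 - (f + 0)*(G + 5) = 3 - f*(5 + G))
-33*(l(N, 0)*1 + u) = -33*((3 - 5*6 - 1*0*6)*1 + 7) = -33*((3 - 30 + 0)*1 + 7) = -33*(-27*1 + 7) = -33*(-27 + 7) = -33*(-20) = 660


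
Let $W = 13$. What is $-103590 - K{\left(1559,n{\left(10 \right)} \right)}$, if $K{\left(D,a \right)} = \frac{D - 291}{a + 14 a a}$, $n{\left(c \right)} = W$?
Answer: $- \frac{246441878}{2379} \approx -1.0359 \cdot 10^{5}$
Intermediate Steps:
$n{\left(c \right)} = 13$
$K{\left(D,a \right)} = \frac{-291 + D}{a + 14 a^{2}}$
$-103590 - K{\left(1559,n{\left(10 \right)} \right)} = -103590 - \frac{-291 + 1559}{13 \left(1 + 14 \cdot 13\right)} = -103590 - \frac{1}{13} \frac{1}{1 + 182} \cdot 1268 = -103590 - \frac{1}{13} \cdot \frac{1}{183} \cdot 1268 = -103590 - \frac{1268}{2379} = - \frac{246441878}{2379}$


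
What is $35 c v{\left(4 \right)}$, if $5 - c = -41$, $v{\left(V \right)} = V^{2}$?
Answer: $25760$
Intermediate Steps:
$c = 46$ ($c = 5 - -41 = 5 + 41 = 46$)
$35 c v{\left(4 \right)} = 35 \cdot 46 \cdot 4^{2} = 1610 \cdot 16 = 25760$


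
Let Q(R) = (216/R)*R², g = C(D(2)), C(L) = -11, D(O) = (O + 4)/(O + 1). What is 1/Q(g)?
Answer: -1/2376 ≈ -0.00042088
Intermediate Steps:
D(O) = (4 + O)/(1 + O)
g = -11
Q(R) = 216*R
1/Q(g) = 1/(216*(-11)) = 1/(-2376) = -1/2376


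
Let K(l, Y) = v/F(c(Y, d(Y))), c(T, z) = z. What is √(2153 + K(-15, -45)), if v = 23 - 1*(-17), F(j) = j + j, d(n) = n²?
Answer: √4359845/45 ≈ 46.401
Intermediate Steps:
F(j) = 2*j
v = 40 (v = 23 + 17 = 40)
K(l, Y) = 20/Y² (K(l, Y) = 40/((2*Y²)) = 40*(1/(2*Y²)) = 20/Y²)
√(2153 + K(-15, -45)) = √(2153 + 20/(-45)²) = √(2153 + 20*(1/2025)) = √(2153 + 4/405) = √(871969/405) = √4359845/45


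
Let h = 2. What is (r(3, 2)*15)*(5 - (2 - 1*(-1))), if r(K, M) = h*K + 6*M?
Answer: 540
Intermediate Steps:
r(K, M) = 2*K + 6*M
(r(3, 2)*15)*(5 - (2 - 1*(-1))) = ((2*3 + 6*2)*15)*(5 - (2 - 1*(-1))) = ((6 + 12)*15)*(5 - (2 + 1)) = (18*15)*(5 - 1*3) = 270*(5 - 3) = 270*2 = 540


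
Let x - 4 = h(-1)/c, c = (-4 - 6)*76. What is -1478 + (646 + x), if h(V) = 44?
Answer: -157331/190 ≈ -828.06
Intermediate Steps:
c = -760 (c = -10*76 = -760)
x = 749/190 (x = 4 + 44/(-760) = 4 + 44*(-1/760) = 4 - 11/190 = 749/190 ≈ 3.9421)
-1478 + (646 + x) = -1478 + (646 + 749/190) = -1478 + 123489/190 = -157331/190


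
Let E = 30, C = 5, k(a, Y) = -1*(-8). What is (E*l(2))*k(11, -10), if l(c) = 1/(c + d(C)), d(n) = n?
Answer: 240/7 ≈ 34.286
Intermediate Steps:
k(a, Y) = 8
l(c) = 1/(5 + c) (l(c) = 1/(c + 5) = 1/(5 + c))
(E*l(2))*k(11, -10) = (30/(5 + 2))*8 = (30/7)*8 = 240/7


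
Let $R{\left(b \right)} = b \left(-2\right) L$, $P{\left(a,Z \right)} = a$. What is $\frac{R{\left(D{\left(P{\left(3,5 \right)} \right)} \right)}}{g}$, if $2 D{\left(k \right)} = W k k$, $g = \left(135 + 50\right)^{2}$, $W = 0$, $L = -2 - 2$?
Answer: $0$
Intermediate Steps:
$L = -4$ ($L = -2 - 2 = -4$)
$g = 34225$ ($g = 185^{2} = 34225$)
$D{\left(k \right)} = 0$ ($D{\left(k \right)} = \frac{0 k k}{2} = \frac{0 k}{2} = \frac{1}{2} \cdot 0 = 0$)
$R{\left(b \right)} = 8 b$ ($R{\left(b \right)} = b \left(-2\right) \left(-4\right) = - 2 b \left(-4\right) = 8 b$)
$\frac{R{\left(D{\left(P{\left(3,5 \right)} \right)} \right)}}{g} = \frac{8 \cdot 0}{34225} = 0 \cdot \frac{1}{34225} = 0$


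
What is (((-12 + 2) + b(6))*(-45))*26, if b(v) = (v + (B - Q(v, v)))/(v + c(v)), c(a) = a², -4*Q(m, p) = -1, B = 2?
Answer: 321555/28 ≈ 11484.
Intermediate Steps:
Q(m, p) = ¼ (Q(m, p) = -¼*(-1) = ¼)
b(v) = (7/4 + v)/(v + v²) (b(v) = (v + (2 - 1*¼))/(v + v²) = (v + (2 - ¼))/(v + v²) = (v + 7/4)/(v + v²) = (7/4 + v)/(v + v²))
(((-12 + 2) + b(6))*(-45))*26 = (((-12 + 2) + (7/4 + 6)/(6*(1 + 6)))*(-45))*26 = ((-10 + (⅙)*(31/4)/7)*(-45))*26 = ((-10 + (⅙)*(⅐)*(31/4))*(-45))*26 = ((-10 + 31/168)*(-45))*26 = -1649/168*(-45)*26 = (24735/56)*26 = 321555/28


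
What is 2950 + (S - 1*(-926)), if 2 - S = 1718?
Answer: 2160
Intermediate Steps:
S = -1716 (S = 2 - 1*1718 = 2 - 1718 = -1716)
2950 + (S - 1*(-926)) = 2950 + (-1716 - 1*(-926)) = 2950 + (-1716 + 926) = 2950 - 790 = 2160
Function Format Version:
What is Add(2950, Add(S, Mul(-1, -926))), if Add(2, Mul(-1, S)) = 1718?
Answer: 2160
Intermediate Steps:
S = -1716 (S = Add(2, Mul(-1, 1718)) = Add(2, -1718) = -1716)
Add(2950, Add(S, Mul(-1, -926))) = Add(2950, Add(-1716, Mul(-1, -926))) = Add(2950, Add(-1716, 926)) = Add(2950, -790) = 2160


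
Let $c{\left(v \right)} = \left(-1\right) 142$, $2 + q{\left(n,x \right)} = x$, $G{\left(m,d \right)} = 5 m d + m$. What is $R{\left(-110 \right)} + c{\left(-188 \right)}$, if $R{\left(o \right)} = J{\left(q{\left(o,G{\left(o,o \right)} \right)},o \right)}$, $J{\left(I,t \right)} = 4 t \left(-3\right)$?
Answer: $1178$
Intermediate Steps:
$G{\left(m,d \right)} = m + 5 d m$ ($G{\left(m,d \right)} = 5 d m + m = m + 5 d m$)
$q{\left(n,x \right)} = -2 + x$
$J{\left(I,t \right)} = - 12 t$
$c{\left(v \right)} = -142$
$R{\left(o \right)} = - 12 o$
$R{\left(-110 \right)} + c{\left(-188 \right)} = \left(-12\right) \left(-110\right) - 142 = 1320 - 142 = 1178$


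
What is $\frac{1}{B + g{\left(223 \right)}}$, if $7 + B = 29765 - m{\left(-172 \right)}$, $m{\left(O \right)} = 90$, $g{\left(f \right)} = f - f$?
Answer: $\frac{1}{29668} \approx 3.3706 \cdot 10^{-5}$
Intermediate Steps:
$g{\left(f \right)} = 0$
$B = 29668$ ($B = -7 + \left(29765 - 90\right) = -7 + 29675 = 29668$)
$\frac{1}{B + g{\left(223 \right)}} = \frac{1}{29668 + 0} = \frac{1}{29668}$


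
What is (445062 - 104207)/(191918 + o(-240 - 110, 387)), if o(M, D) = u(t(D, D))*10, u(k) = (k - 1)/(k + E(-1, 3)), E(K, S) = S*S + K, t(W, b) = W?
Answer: 26927545/15162294 ≈ 1.7760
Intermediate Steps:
E(K, S) = K + S**2 (E(K, S) = S**2 + K = K + S**2)
u(k) = (-1 + k)/(8 + k) (u(k) = (k - 1)/(k + (-1 + 3**2)) = (-1 + k)/(k + (-1 + 9)) = (-1 + k)/(k + 8) = (-1 + k)/(8 + k))
o(M, D) = 10*(-1 + D)/(8 + D) (o(M, D) = ((-1 + D)/(8 + D))*10 = 10*(-1 + D)/(8 + D))
(445062 - 104207)/(191918 + o(-240 - 110, 387)) = (445062 - 104207)/(191918 + 10*(-1 + 387)/(8 + 387)) = 340855/(191918 + 10*386/395) = 340855/(191918 + 10*(1/395)*386) = 340855/(191918 + 772/79) = 340855/(15162294/79) = 340855*(79/15162294) = 26927545/15162294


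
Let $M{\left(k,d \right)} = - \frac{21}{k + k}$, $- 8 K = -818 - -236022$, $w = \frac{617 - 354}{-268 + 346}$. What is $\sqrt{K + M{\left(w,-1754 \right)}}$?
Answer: $\frac{i \sqrt{8135274326}}{526} \approx 171.47 i$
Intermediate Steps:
$w = \frac{263}{78} \approx 3.3718$
$K = - \frac{58801}{2}$ ($K = - \frac{-818 - -236022}{8} = - \frac{-818 + 236022}{8} = \left(- \frac{1}{8}\right) 235204 = - \frac{58801}{2} \approx -29401.0$)
$M{\left(k,d \right)} = - \frac{21}{2 k}$
$\sqrt{K + M{\left(w,-1754 \right)}} = \sqrt{- \frac{58801}{2} - \frac{21}{2 \cdot \frac{263}{78}}} = \sqrt{- \frac{58801}{2} - \frac{819}{263}} = \sqrt{- \frac{15466301}{526}} = \frac{i \sqrt{8135274326}}{526}$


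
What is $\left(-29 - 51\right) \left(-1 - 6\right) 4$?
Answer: $2240$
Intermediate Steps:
$\left(-29 - 51\right) \left(-1 - 6\right) 4 = \left(-29 - 51\right) \left(\left(-7\right) 4\right) = \left(-80\right) \left(-28\right) = 2240$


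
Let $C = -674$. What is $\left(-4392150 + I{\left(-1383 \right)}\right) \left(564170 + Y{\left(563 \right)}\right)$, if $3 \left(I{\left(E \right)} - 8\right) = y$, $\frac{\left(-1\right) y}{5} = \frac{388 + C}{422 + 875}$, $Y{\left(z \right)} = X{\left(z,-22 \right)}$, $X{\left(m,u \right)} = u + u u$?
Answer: $- \frac{9649460992082144}{3891} \approx -2.4799 \cdot 10^{12}$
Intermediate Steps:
$X{\left(m,u \right)} = u + u^{2}$
$Y{\left(z \right)} = 462$ ($Y{\left(z \right)} = - 22 \left(1 - 22\right) = \left(-22\right) \left(-21\right) = 462$)
$y = \frac{1430}{1297}$ ($y = - 5 \frac{388 - 674}{422 + 875} = - 5 \left(- \frac{286}{1297}\right) = - 5 \left(\left(-286\right) \frac{1}{1297}\right) = \left(-5\right) \left(- \frac{286}{1297}\right) = \frac{1430}{1297} \approx 1.1025$)
$I{\left(E \right)} = \frac{32558}{3891}$ ($I{\left(E \right)} = 8 + \frac{1}{3} \cdot \frac{1430}{1297} = 8 + \frac{1430}{3891} = \frac{32558}{3891}$)
$\left(-4392150 + I{\left(-1383 \right)}\right) \left(564170 + Y{\left(563 \right)}\right) = \left(-4392150 + \frac{32558}{3891}\right) \left(564170 + 462\right) = \left(- \frac{17089823092}{3891}\right) 564632 = - \frac{9649460992082144}{3891}$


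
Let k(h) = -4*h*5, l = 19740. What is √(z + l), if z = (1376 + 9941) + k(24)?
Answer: √30577 ≈ 174.86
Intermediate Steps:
k(h) = -20*h
z = 10837 (z = (1376 + 9941) - 20*24 = 11317 - 480 = 10837)
√(z + l) = √(10837 + 19740) = √30577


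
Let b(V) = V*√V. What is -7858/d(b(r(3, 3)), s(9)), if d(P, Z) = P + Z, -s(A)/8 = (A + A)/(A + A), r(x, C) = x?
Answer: 62864/37 + 23574*√3/37 ≈ 2802.6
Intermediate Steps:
s(A) = -8 (s(A) = -8*(A + A)/(A + A) = -8*2*A/(2*A) = -8*2*A*1/(2*A) = -8*1 = -8)
b(V) = V^(3/2)
-7858/d(b(r(3, 3)), s(9)) = -7858/(3^(3/2) - 8) = -7858/(3*√3 - 8) = -7858/(-8 + 3*√3)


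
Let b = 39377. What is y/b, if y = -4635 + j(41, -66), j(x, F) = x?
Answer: -4594/39377 ≈ -0.11667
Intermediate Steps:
y = -4594 (y = -4635 + 41 = -4594)
y/b = -4594/39377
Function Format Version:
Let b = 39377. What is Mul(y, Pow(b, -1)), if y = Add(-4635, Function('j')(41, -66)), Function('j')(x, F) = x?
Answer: Rational(-4594, 39377) ≈ -0.11667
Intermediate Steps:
y = -4594 (y = Add(-4635, 41) = -4594)
Mul(y, Pow(b, -1)) = Mul(-4594, Pow(39377, -1)) = Mul(-4594, Rational(1, 39377)) = Rational(-4594, 39377)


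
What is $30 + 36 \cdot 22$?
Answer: $822$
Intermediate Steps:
$30 + 36 \cdot 22 = 30 + 792 = 822$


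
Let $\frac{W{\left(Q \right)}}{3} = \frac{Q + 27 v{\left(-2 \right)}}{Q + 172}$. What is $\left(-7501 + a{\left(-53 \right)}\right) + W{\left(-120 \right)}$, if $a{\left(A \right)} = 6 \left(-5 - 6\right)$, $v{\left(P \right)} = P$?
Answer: $- \frac{197003}{26} \approx -7577.0$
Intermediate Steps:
$a{\left(A \right)} = -66$ ($a{\left(A \right)} = 6 \left(-11\right) = -66$)
$W{\left(Q \right)} = \frac{3 \left(-54 + Q\right)}{172 + Q}$ ($W{\left(Q \right)} = 3 \frac{Q + 27 \left(-2\right)}{Q + 172} = 3 \frac{Q - 54}{172 + Q} = 3 \frac{-54 + Q}{172 + Q} = \frac{3 \left(-54 + Q\right)}{172 + Q}$)
$\left(-7501 + a{\left(-53 \right)}\right) + W{\left(-120 \right)} = \left(-7501 - 66\right) + \frac{3 \left(-54 - 120\right)}{172 - 120} = -7567 + 3 \cdot \frac{1}{52} \left(-174\right) = -7567 - \frac{261}{26} = - \frac{197003}{26}$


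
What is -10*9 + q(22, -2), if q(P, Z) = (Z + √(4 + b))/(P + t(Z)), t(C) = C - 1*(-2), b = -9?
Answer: -991/11 + I*√5/22 ≈ -90.091 + 0.10164*I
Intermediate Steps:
t(C) = 2 + C (t(C) = C + 2 = 2 + C)
q(P, Z) = (Z + I*√5)/(2 + P + Z) (q(P, Z) = (Z + √(4 - 9))/(P + (2 + Z)) = (Z + √(-5))/(2 + P + Z) = (Z + I*√5)/(2 + P + Z))
-10*9 + q(22, -2) = -10*9 + (-2 + I*√5)/(2 + 22 - 2) = -90 + (-2 + I*√5)/22 = -90 + (-1/11 + I*√5/22) = -991/11 + I*√5/22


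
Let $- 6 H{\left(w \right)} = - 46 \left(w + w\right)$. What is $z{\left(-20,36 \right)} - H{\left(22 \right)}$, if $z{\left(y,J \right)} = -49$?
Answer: $- \frac{1159}{3} \approx -386.33$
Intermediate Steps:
$H{\left(w \right)} = \frac{46 w}{3}$ ($H{\left(w \right)} = - \frac{\left(-46\right) \left(w + w\right)}{6} = - \frac{\left(-46\right) 2 w}{6} = - \frac{\left(-92\right) w}{6} = \frac{46 w}{3}$)
$z{\left(-20,36 \right)} - H{\left(22 \right)} = -49 - \frac{46}{3} \cdot 22 = -49 - \frac{1012}{3} = - \frac{1159}{3}$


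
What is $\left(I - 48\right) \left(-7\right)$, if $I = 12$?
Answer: $252$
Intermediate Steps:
$\left(I - 48\right) \left(-7\right) = \left(12 - 48\right) \left(-7\right) = \left(-36\right) \left(-7\right) = 252$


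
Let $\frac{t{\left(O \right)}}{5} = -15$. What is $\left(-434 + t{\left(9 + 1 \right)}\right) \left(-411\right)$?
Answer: $209199$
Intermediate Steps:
$t{\left(O \right)} = -75$ ($t{\left(O \right)} = 5 \left(-15\right) = -75$)
$\left(-434 + t{\left(9 + 1 \right)}\right) \left(-411\right) = \left(-434 - 75\right) \left(-411\right) = \left(-509\right) \left(-411\right) = 209199$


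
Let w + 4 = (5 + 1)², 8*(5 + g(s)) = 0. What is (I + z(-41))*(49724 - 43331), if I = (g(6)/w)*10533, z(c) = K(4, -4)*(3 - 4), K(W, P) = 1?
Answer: -336891921/32 ≈ -1.0528e+7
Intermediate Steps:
g(s) = -5 (g(s) = -5 + (⅛)*0 = -5 + 0 = -5)
w = 32 (w = -4 + (5 + 1)² = -4 + 6² = -4 + 36 = 32)
z(c) = -1 (z(c) = 1*(3 - 4) = 1*(-1) = -1)
I = -52665/32 (I = -5/32*10533 = -52665/32 ≈ -1645.8)
(I + z(-41))*(49724 - 43331) = (-52665/32 - 1)*(49724 - 43331) = -52697/32*6393 = -336891921/32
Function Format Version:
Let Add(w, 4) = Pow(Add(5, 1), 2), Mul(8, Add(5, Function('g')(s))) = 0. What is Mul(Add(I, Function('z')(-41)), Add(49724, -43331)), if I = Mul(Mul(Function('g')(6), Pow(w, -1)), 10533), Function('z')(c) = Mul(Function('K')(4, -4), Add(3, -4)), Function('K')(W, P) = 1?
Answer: Rational(-336891921, 32) ≈ -1.0528e+7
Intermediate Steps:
Function('g')(s) = -5 (Function('g')(s) = Add(-5, Mul(Rational(1, 8), 0)) = Add(-5, 0) = -5)
w = 32 (w = Add(-4, Pow(Add(5, 1), 2)) = Add(-4, Pow(6, 2)) = Add(-4, 36) = 32)
Function('z')(c) = -1 (Function('z')(c) = Mul(1, Add(3, -4)) = Mul(1, -1) = -1)
I = Rational(-52665, 32) (I = Mul(Mul(-5, Pow(32, -1)), 10533) = Mul(Mul(-5, Rational(1, 32)), 10533) = Mul(Rational(-5, 32), 10533) = Rational(-52665, 32) ≈ -1645.8)
Mul(Add(I, Function('z')(-41)), Add(49724, -43331)) = Mul(Add(Rational(-52665, 32), -1), Add(49724, -43331)) = Mul(Rational(-52697, 32), 6393) = Rational(-336891921, 32)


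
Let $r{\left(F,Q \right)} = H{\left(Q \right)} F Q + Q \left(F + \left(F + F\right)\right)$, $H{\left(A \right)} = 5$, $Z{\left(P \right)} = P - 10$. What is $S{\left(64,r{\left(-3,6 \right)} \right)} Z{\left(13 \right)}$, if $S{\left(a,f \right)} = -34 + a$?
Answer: $90$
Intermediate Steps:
$Z{\left(P \right)} = -10 + P$
$r{\left(F,Q \right)} = 8 F Q$ ($r{\left(F,Q \right)} = 5 F Q + Q \left(F + \left(F + F\right)\right) = 5 F Q + Q \left(F + 2 F\right) = 5 F Q + Q 3 F = 5 F Q + 3 F Q = 8 F Q$)
$S{\left(64,r{\left(-3,6 \right)} \right)} Z{\left(13 \right)} = \left(-34 + 64\right) \left(-10 + 13\right) = 30 \cdot 3 = 90$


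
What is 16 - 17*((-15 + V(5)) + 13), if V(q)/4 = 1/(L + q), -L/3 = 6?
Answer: 718/13 ≈ 55.231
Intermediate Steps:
L = -18 (L = -3*6 = -18)
V(q) = 4/(-18 + q)
16 - 17*((-15 + V(5)) + 13) = 16 - 17*((-15 + 4/(-18 + 5)) + 13) = 16 - 17*((-15 + 4/(-13)) + 13) = 16 - 17*((-15 + 4*(-1/13)) + 13) = 16 - 17*((-15 - 4/13) + 13) = 16 - 17*(-199/13 + 13) = 16 - 17*(-30/13) = 16 + 510/13 = 718/13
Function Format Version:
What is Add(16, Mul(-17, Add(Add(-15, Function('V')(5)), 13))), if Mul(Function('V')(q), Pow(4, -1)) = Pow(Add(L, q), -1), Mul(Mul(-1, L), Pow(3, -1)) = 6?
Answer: Rational(718, 13) ≈ 55.231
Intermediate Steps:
L = -18 (L = Mul(-3, 6) = -18)
Function('V')(q) = Mul(4, Pow(Add(-18, q), -1))
Add(16, Mul(-17, Add(Add(-15, Function('V')(5)), 13))) = Add(16, Mul(-17, Add(Add(-15, Mul(4, Pow(Add(-18, 5), -1))), 13))) = Add(16, Mul(-17, Add(Add(-15, Mul(4, Pow(-13, -1))), 13))) = Add(16, Mul(-17, Add(Add(-15, Mul(4, Rational(-1, 13))), 13))) = Add(16, Mul(-17, Add(Add(-15, Rational(-4, 13)), 13))) = Add(16, Mul(-17, Add(Rational(-199, 13), 13))) = Add(16, Mul(-17, Rational(-30, 13))) = Add(16, Rational(510, 13)) = Rational(718, 13)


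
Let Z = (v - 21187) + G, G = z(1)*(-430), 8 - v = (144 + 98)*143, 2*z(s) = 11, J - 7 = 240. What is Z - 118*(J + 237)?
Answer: -115262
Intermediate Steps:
J = 247 (J = 7 + 240 = 247)
z(s) = 11/2 (z(s) = (½)*11 = 11/2)
v = -34598 (v = 8 - (144 + 98)*143 = 8 - 242*143 = 8 - 1*34606 = 8 - 34606 = -34598)
G = -2365 (G = (11/2)*(-430) = -2365)
Z = -58150 (Z = (-34598 - 21187) - 2365 = -55785 - 2365 = -58150)
Z - 118*(J + 237) = -58150 - 118*(247 + 237) = -58150 - 118*484 = -58150 - 1*57112 = -58150 - 57112 = -115262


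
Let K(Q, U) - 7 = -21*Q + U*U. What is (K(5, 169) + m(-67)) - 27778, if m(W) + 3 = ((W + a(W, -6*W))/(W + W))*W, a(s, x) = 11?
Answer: 654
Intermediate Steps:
K(Q, U) = 7 + U² - 21*Q (K(Q, U) = 7 + (-21*Q + U*U) = 7 + (-21*Q + U²) = 7 + (U² - 21*Q) = 7 + U² - 21*Q)
m(W) = 5/2 + W/2 (m(W) = -3 + ((W + 11)/(W + W))*W = -3 + ((11 + W)/((2*W)))*W = -3 + ((11 + W)*(1/(2*W)))*W = -3 + ((11 + W)/(2*W))*W = -3 + (11/2 + W/2) = 5/2 + W/2)
(K(5, 169) + m(-67)) - 27778 = ((7 + 169² - 21*5) + (5/2 + (½)*(-67))) - 27778 = ((7 + 28561 - 105) + (5/2 - 67/2)) - 27778 = (28463 - 31) - 27778 = 28432 - 27778 = 654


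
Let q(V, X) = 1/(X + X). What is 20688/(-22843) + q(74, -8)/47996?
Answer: -36860981/40700608 ≈ -0.90566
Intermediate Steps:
q(V, X) = 1/(2*X)
20688/(-22843) + q(74, -8)/47996 = 20688/(-22843) + ((½)/(-8))/47996 = 20688*(-1/22843) + ((½)*(-⅛))*(1/47996) = -48/53 - 1/16*1/47996 = -48/53 - 1/767936 = -36860981/40700608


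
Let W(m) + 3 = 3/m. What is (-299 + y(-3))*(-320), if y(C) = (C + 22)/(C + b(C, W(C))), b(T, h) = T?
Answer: 290080/3 ≈ 96693.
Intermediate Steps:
W(m) = -3 + 3/m
y(C) = (22 + C)/(2*C) (y(C) = (C + 22)/(C + C) = (22 + C)/((2*C)) = (22 + C)*(1/(2*C)) = (22 + C)/(2*C))
(-299 + y(-3))*(-320) = (-299 + (1/2)*(22 - 3)/(-3))*(-320) = (-299 + (1/2)*(-1/3)*19)*(-320) = (-299 - 19/6)*(-320) = -1813/6*(-320) = 290080/3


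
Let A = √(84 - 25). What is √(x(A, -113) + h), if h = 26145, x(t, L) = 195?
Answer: 2*√6585 ≈ 162.30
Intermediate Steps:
A = √59 ≈ 7.6811
√(x(A, -113) + h) = √(195 + 26145) = √26340 = 2*√6585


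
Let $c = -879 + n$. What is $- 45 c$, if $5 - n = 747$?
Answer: $72945$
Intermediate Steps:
$n = -742$ ($n = 5 - 747 = -742$)
$c = -1621$ ($c = -879 - 742 = -1621$)
$- 45 c = \left(-45\right) \left(-1621\right) = 72945$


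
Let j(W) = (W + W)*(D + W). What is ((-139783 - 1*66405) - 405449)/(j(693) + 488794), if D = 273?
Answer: -47049/140590 ≈ -0.33465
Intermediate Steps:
j(W) = 2*W*(273 + W) (j(W) = (W + W)*(273 + W) = (2*W)*(273 + W) = 2*W*(273 + W))
((-139783 - 1*66405) - 405449)/(j(693) + 488794) = ((-139783 - 1*66405) - 405449)/(2*693*(273 + 693) + 488794) = ((-139783 - 66405) - 405449)/(2*693*966 + 488794) = (-206188 - 405449)/(1338876 + 488794) = -611637/1827670 = -611637*1/1827670 = -47049/140590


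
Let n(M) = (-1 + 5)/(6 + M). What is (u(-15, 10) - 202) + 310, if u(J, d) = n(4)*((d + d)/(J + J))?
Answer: 1616/15 ≈ 107.73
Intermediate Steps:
n(M) = 4/(6 + M)
u(J, d) = 2*d/(5*J) (u(J, d) = (4/(6 + 4))*((d + d)/(J + J)) = (4/10)*((2*d)/((2*J))) = (4*(1/10))*((2*d)*(1/(2*J))) = 2*(d/J)/5 = 2*d/(5*J))
(u(-15, 10) - 202) + 310 = ((2/5)*10/(-15) - 202) + 310 = ((2/5)*10*(-1/15) - 202) + 310 = (-4/15 - 202) + 310 = -3034/15 + 310 = 1616/15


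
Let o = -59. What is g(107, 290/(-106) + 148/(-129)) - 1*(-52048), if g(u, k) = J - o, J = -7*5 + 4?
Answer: 52076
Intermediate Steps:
J = -31 (J = -35 + 4 = -31)
g(u, k) = 28 (g(u, k) = -31 - 1*(-59) = -31 + 59 = 28)
g(107, 290/(-106) + 148/(-129)) - 1*(-52048) = 28 - 1*(-52048) = 28 + 52048 = 52076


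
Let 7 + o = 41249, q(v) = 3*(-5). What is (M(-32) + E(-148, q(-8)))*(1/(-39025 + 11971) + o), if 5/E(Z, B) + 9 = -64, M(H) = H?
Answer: -2611996657847/1974942 ≈ -1.3226e+6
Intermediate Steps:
q(v) = -15
o = 41242 (o = -7 + 41249 = 41242)
E(Z, B) = -5/73 (E(Z, B) = 5/(-9 - 64) = 5/(-73) = 5*(-1/73) = -5/73)
(M(-32) + E(-148, q(-8)))*(1/(-39025 + 11971) + o) = (-32 - 5/73)*(1/(-39025 + 11971) + 41242) = -2341*(1/(-27054) + 41242)/73 = -2341*(-1/27054 + 41242)/73 = -2341/73*1115761067/27054 = -2611996657847/1974942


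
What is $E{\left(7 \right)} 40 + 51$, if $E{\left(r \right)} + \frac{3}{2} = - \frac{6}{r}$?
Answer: $- \frac{303}{7} \approx -43.286$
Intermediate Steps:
$E{\left(r \right)} = - \frac{3}{2} - \frac{6}{r}$
$E{\left(7 \right)} 40 + 51 = \left(- \frac{3}{2} - \frac{6}{7}\right) 40 + 51 = \left(- \frac{33}{14}\right) 40 + 51 = - \frac{660}{7} + 51 = - \frac{303}{7}$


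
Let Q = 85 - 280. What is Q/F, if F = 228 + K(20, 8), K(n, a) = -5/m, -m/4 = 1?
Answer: -780/917 ≈ -0.85060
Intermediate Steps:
m = -4 (m = -4*1 = -4)
K(n, a) = 5/4 (K(n, a) = -5/(-4) = -5*(-¼) = 5/4)
F = 917/4 (F = 228 + 5/4 = 917/4 ≈ 229.25)
Q = -195
Q/F = -195/917/4 = -195*4/917 = -780/917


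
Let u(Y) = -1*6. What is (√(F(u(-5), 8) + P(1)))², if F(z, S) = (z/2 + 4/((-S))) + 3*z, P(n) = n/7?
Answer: -299/14 ≈ -21.357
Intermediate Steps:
P(n) = n/7 (P(n) = n*(⅐) = n/7)
u(Y) = -6
F(z, S) = -4/S + 7*z/2 (F(z, S) = (z*(½) + 4*(-1/S)) + 3*z = (z/2 - 4/S) + 3*z = -4/S + 7*z/2)
(√(F(u(-5), 8) + P(1)))² = (√((-4/8 + (7/2)*(-6)) + (⅐)*1))² = (√((-4*⅛ - 21) + ⅐))² = (√((-½ - 21) + ⅐))² = (√(-43/2 + ⅐))² = (√(-299/14))² = (I*√4186/14)² = -299/14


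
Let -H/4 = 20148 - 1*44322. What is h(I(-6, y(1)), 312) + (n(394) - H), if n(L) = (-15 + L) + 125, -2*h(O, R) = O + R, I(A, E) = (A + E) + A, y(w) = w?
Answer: -192685/2 ≈ -96343.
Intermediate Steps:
I(A, E) = E + 2*A
H = 96696 (H = -4*(20148 - 1*44322) = -4*(20148 - 44322) = -4*(-24174) = 96696)
h(O, R) = -O/2 - R/2 (h(O, R) = -(O + R)/2 = -O/2 - R/2)
n(L) = 110 + L
h(I(-6, y(1)), 312) + (n(394) - H) = (-(1 + 2*(-6))/2 - ½*312) + ((110 + 394) - 1*96696) = (-(1 - 12)/2 - 156) + (504 - 96696) = (-½*(-11) - 156) - 96192 = (11/2 - 156) - 96192 = -301/2 - 96192 = -192685/2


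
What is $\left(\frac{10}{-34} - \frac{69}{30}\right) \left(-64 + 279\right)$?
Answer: $- \frac{18963}{34} \approx -557.74$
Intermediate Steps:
$\left(\frac{10}{-34} - \frac{69}{30}\right) \left(-64 + 279\right) = \left(10 \left(- \frac{1}{34}\right) - \frac{23}{10}\right) 215 = \left(- \frac{5}{17} - \frac{23}{10}\right) 215 = \left(- \frac{441}{170}\right) 215 = - \frac{18963}{34}$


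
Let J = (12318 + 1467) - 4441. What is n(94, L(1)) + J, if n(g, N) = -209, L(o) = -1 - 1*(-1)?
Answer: 9135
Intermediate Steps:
L(o) = 0 (L(o) = -1 + 1 = 0)
J = 9344 (J = 13785 - 4441 = 9344)
n(94, L(1)) + J = -209 + 9344 = 9135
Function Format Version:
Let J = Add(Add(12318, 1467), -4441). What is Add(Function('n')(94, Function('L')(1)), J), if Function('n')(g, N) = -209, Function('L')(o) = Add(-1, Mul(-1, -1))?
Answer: 9135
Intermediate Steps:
Function('L')(o) = 0 (Function('L')(o) = Add(-1, 1) = 0)
J = 9344 (J = Add(13785, -4441) = 9344)
Add(Function('n')(94, Function('L')(1)), J) = Add(-209, 9344) = 9135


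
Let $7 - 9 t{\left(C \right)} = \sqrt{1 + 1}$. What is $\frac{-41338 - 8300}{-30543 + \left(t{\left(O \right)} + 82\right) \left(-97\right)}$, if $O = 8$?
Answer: $\frac{77543689392}{60257246143} + \frac{21666987 \sqrt{2}}{60257246143} \approx 1.2874$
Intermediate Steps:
$t{\left(C \right)} = \frac{7}{9} - \frac{\sqrt{2}}{9}$ ($t{\left(C \right)} = \frac{7}{9} - \frac{\sqrt{1 + 1}}{9} = \frac{7}{9} - \frac{\sqrt{2}}{9}$)
$\frac{-41338 - 8300}{-30543 + \left(t{\left(O \right)} + 82\right) \left(-97\right)} = \frac{-41338 - 8300}{-30543 + \left(\left(\frac{7}{9} - \frac{\sqrt{2}}{9}\right) + 82\right) \left(-97\right)} = - \frac{49638}{-30543 + \left(\frac{745}{9} - \frac{\sqrt{2}}{9}\right) \left(-97\right)} = - \frac{49638}{-30543 - \left(\frac{72265}{9} - \frac{97 \sqrt{2}}{9}\right)} = - \frac{49638}{- \frac{347152}{9} + \frac{97 \sqrt{2}}{9}}$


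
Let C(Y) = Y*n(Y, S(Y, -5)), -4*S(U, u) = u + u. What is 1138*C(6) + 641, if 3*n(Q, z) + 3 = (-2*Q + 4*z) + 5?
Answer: 641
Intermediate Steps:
S(U, u) = -u/2 (S(U, u) = -(u + u)/4 = -u/2)
n(Q, z) = ⅔ - 2*Q/3 + 4*z/3 (n(Q, z) = -1 + ((-2*Q + 4*z) + 5)/3 = -1 + (5 - 2*Q + 4*z)/3 = -1 + (5/3 - 2*Q/3 + 4*z/3) = ⅔ - 2*Q/3 + 4*z/3)
C(Y) = Y*(4 - 2*Y/3) (C(Y) = Y*(⅔ - 2*Y/3 + 4*(-½*(-5))/3) = Y*(⅔ - 2*Y/3 + (4/3)*(5/2)) = Y*(⅔ - 2*Y/3 + 10/3) = Y*(4 - 2*Y/3))
1138*C(6) + 641 = 1138*((⅔)*6*(6 - 1*6)) + 641 = 1138*((⅔)*6*(6 - 6)) + 641 = 1138*((⅔)*6*0) + 641 = 1138*0 + 641 = 0 + 641 = 641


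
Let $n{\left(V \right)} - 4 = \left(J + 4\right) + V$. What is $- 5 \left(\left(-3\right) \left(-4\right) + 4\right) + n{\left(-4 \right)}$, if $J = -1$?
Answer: $-77$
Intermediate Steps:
$n{\left(V \right)} = 7 + V$ ($n{\left(V \right)} = 4 + \left(\left(-1 + 4\right) + V\right) = 4 + \left(3 + V\right) = 7 + V$)
$- 5 \left(\left(-3\right) \left(-4\right) + 4\right) + n{\left(-4 \right)} = - 5 \left(\left(-3\right) \left(-4\right) + 4\right) + \left(7 - 4\right) = - 5 \left(12 + 4\right) + 3 = \left(-5\right) 16 + 3 = -80 + 3 = -77$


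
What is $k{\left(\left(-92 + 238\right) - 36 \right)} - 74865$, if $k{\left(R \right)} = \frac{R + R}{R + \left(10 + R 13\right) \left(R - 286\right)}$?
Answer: $- \frac{172414097}{2303} \approx -74865.0$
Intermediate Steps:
$k{\left(R \right)} = \frac{2 R}{R + \left(-286 + R\right) \left(10 + 13 R\right)}$ ($k{\left(R \right)} = \frac{2 R}{R + \left(10 + 13 R\right) \left(-286 + R\right)} = \frac{2 R}{R + \left(-286 + R\right) \left(10 + 13 R\right)}$)
$k{\left(\left(-92 + 238\right) - 36 \right)} - 74865 = \frac{2 \left(\left(-92 + 238\right) - 36\right)}{-2860 - 3707 \left(\left(-92 + 238\right) - 36\right) + 13 \left(\left(-92 + 238\right) - 36\right)^{2}} - 74865 = \frac{2 \left(146 - 36\right)}{-2860 - 3707 \left(146 - 36\right) + 13 \left(146 - 36\right)^{2}} - 74865 = 2 \cdot 110 \frac{1}{-2860 - 407770 + 13 \cdot 110^{2}} - 74865 = 2 \cdot 110 \frac{1}{-2860 - 407770 + 13 \cdot 12100} - 74865 = 2 \cdot 110 \frac{1}{-2860 - 407770 + 157300} - 74865 = 2 \cdot 110 \frac{1}{-253330} - 74865 = 2 \cdot 110 \left(- \frac{1}{253330}\right) - 74865 = - \frac{2}{2303} - 74865 = - \frac{172414097}{2303}$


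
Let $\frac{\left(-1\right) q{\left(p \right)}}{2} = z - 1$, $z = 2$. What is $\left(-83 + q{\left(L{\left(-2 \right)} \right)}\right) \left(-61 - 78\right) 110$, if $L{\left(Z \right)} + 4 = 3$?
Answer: $1299650$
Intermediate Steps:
$L{\left(Z \right)} = -1$ ($L{\left(Z \right)} = -4 + 3 = -1$)
$q{\left(p \right)} = -2$ ($q{\left(p \right)} = - 2 \left(2 - 1\right) = \left(-2\right) 1 = -2$)
$\left(-83 + q{\left(L{\left(-2 \right)} \right)}\right) \left(-61 - 78\right) 110 = \left(-83 - 2\right) \left(-61 - 78\right) 110 = \left(-85\right) \left(-139\right) 110 = 11815 \cdot 110 = 1299650$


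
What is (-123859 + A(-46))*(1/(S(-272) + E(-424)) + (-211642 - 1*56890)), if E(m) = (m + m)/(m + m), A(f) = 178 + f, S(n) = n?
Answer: 9003882648771/271 ≈ 3.3225e+10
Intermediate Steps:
E(m) = 1 (E(m) = (2*m)/((2*m)) = (2*m)*(1/(2*m)) = 1)
(-123859 + A(-46))*(1/(S(-272) + E(-424)) + (-211642 - 1*56890)) = (-123859 + (178 - 46))*(1/(-272 + 1) + (-211642 - 1*56890)) = (-123859 + 132)*(1/(-271) + (-211642 - 56890)) = -123727*(-1/271 - 268532) = -123727*(-72772173/271) = 9003882648771/271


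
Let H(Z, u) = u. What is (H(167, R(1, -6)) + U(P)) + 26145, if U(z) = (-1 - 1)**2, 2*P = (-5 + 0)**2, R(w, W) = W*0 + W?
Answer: 26143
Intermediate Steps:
R(w, W) = W (R(w, W) = 0 + W = W)
P = 25/2 (P = (-5 + 0)**2/2 = (1/2)*(-5)**2 = (1/2)*25 = 25/2 ≈ 12.500)
U(z) = 4 (U(z) = (-2)**2 = 4)
(H(167, R(1, -6)) + U(P)) + 26145 = (-6 + 4) + 26145 = -2 + 26145 = 26143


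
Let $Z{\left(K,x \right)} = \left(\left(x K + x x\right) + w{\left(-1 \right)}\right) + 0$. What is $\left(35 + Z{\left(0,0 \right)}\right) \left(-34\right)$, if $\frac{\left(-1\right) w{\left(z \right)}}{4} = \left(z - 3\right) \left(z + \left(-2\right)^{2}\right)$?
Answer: $-2822$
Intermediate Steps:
$w{\left(z \right)} = - 4 \left(-3 + z\right) \left(4 + z\right)$ ($w{\left(z \right)} = - 4 \left(z - 3\right) \left(z + \left(-2\right)^{2}\right) = - 4 \left(-3 + z\right) \left(z + 4\right) = - 4 \left(-3 + z\right) \left(4 + z\right)$)
$Z{\left(K,x \right)} = 48 + x^{2} + K x$ ($Z{\left(K,x \right)} = \left(\left(x K + x x\right) - \left(-52 + 4\right)\right) + 0 = \left(\left(K x + x^{2}\right) + \left(48 + 4 - 4\right)\right) + 0 = \left(\left(x^{2} + K x\right) + \left(48 + 4 - 4\right)\right) + 0 = \left(\left(x^{2} + K x\right) + 48\right) + 0 = \left(48 + x^{2} + K x\right) + 0 = 48 + x^{2} + K x$)
$\left(35 + Z{\left(0,0 \right)}\right) \left(-34\right) = \left(35 + \left(48 + 0^{2} + 0 \cdot 0\right)\right) \left(-34\right) = \left(35 + \left(48 + 0 + 0\right)\right) \left(-34\right) = \left(35 + 48\right) \left(-34\right) = 83 \left(-34\right) = -2822$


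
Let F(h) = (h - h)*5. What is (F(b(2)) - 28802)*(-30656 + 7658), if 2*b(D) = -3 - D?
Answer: 662388396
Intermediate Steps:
b(D) = -3/2 - D/2 (b(D) = (-3 - D)/2 = -3/2 - D/2)
F(h) = 0 (F(h) = 0*5 = 0)
(F(b(2)) - 28802)*(-30656 + 7658) = (0 - 28802)*(-30656 + 7658) = -28802*(-22998) = 662388396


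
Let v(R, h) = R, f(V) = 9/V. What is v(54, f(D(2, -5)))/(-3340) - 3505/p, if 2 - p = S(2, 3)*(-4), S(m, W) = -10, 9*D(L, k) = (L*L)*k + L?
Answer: 1463081/15865 ≈ 92.221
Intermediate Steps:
D(L, k) = L/9 + k*L²/9 (D(L, k) = ((L*L)*k + L)/9 = (L²*k + L)/9 = (k*L² + L)/9 = (L + k*L²)/9 = L/9 + k*L²/9)
p = -38 (p = 2 - (-10)*(-4) = 2 - 1*40 = 2 - 40 = -38)
v(54, f(D(2, -5)))/(-3340) - 3505/p = 54/(-3340) - 3505/(-38) = 54*(-1/3340) - 3505*(-1/38) = -27/1670 + 3505/38 = 1463081/15865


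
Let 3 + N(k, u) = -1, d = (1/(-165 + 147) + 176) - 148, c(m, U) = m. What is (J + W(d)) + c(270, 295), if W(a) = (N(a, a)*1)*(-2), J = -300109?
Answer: -299831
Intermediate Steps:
d = 503/18 (d = (1/(-18) + 176) - 148 = (-1/18 + 176) - 148 = 3167/18 - 148 = 503/18 ≈ 27.944)
N(k, u) = -4 (N(k, u) = -3 - 1 = -4)
W(a) = 8 (W(a) = -4*1*(-2) = -4*(-2) = 8)
(J + W(d)) + c(270, 295) = (-300109 + 8) + 270 = -300101 + 270 = -299831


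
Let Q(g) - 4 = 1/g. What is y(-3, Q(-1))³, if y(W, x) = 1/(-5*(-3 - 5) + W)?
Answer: 1/50653 ≈ 1.9742e-5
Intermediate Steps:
Q(g) = 4 + 1/g
y(W, x) = 1/(40 + W) (y(W, x) = 1/(-5*(-8) + W) = 1/(40 + W))
y(-3, Q(-1))³ = (1/(40 - 3))³ = (1/37)³ = 1/50653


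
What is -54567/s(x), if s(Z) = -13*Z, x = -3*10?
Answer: -18189/130 ≈ -139.92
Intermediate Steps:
x = -30
-54567/s(x) = -54567/((-13*(-30))) = -54567/390 = -54567*1/390 = -18189/130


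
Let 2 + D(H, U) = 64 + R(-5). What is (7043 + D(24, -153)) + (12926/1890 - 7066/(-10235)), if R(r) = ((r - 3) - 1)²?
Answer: 2783054285/386883 ≈ 7193.5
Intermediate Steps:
R(r) = (-4 + r)² (R(r) = ((-3 + r) - 1)² = (-4 + r)²)
D(H, U) = 143 (D(H, U) = -2 + (64 + (-4 - 5)²) = -2 + (64 + (-9)²) = -2 + (64 + 81) = -2 + 145 = 143)
(7043 + D(24, -153)) + (12926/1890 - 7066/(-10235)) = (7043 + 143) + (12926/1890 - 7066/(-10235)) = 7186 + (12926*(1/1890) - 7066*(-1/10235)) = 7186 + (6463/945 + 7066/10235) = 7186 + 2913047/386883 = 2783054285/386883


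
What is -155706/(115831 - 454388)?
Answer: 155706/338557 ≈ 0.45991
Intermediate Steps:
-155706/(115831 - 454388) = -155706/(-338557) = -155706*(-1/338557) = 155706/338557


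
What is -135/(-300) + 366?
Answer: 7329/20 ≈ 366.45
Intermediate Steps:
-135/(-300) + 366 = -135*(-1/300) + 366 = 9/20 + 366 = 7329/20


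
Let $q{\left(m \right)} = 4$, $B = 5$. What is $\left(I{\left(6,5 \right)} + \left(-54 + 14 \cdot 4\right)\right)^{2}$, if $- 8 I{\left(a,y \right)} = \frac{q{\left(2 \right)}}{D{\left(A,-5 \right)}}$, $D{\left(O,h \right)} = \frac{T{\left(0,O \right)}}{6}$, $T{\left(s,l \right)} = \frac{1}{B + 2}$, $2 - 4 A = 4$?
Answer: $361$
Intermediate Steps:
$A = - \frac{1}{2}$ ($A = \frac{1}{2} - 1 = - \frac{1}{2} \approx -0.5$)
$T{\left(s,l \right)} = \frac{1}{7}$ ($T{\left(s,l \right)} = \frac{1}{5 + 2} = \frac{1}{7}$)
$D{\left(O,h \right)} = \frac{1}{42}$ ($D{\left(O,h \right)} = \frac{1}{7 \cdot 6} = \frac{1}{7} \cdot \frac{1}{6} = \frac{1}{42}$)
$I{\left(a,y \right)} = -21$ ($I{\left(a,y \right)} = - \frac{4 \frac{1}{\frac{1}{42}}}{8} = - \frac{4 \cdot 42}{8} = \left(- \frac{1}{8}\right) 168 = -21$)
$\left(I{\left(6,5 \right)} + \left(-54 + 14 \cdot 4\right)\right)^{2} = \left(-21 + \left(-54 + 14 \cdot 4\right)\right)^{2} = \left(-21 + \left(-54 + 56\right)\right)^{2} = \left(-21 + 2\right)^{2} = \left(-19\right)^{2} = 361$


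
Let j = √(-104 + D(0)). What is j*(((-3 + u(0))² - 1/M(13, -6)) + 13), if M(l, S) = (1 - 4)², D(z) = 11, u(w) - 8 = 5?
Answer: 1016*I*√93/9 ≈ 1088.7*I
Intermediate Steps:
u(w) = 13 (u(w) = 8 + 5 = 13)
M(l, S) = 9 (M(l, S) = (-3)² = 9)
j = I*√93 (j = √(-104 + 11) = √(-93) = I*√93 ≈ 9.6436*I)
j*(((-3 + u(0))² - 1/M(13, -6)) + 13) = (I*√93)*(((-3 + 13)² - 1/9) + 13) = (I*√93)*((10² - 1*⅑) + 13) = (I*√93)*((100 - ⅑) + 13) = (I*√93)*(899/9 + 13) = (I*√93)*(1016/9) = 1016*I*√93/9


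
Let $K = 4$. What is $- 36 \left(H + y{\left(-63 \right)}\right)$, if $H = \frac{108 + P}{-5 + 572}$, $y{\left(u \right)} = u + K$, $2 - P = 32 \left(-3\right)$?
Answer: $\frac{132988}{63} \approx 2110.9$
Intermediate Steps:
$P = 98$ ($P = 2 - 32 \left(-3\right) = 2 - -96 = 2 + 96 = 98$)
$y{\left(u \right)} = 4 + u$ ($y{\left(u \right)} = u + 4 = 4 + u$)
$H = \frac{206}{567}$ ($H = \frac{108 + 98}{-5 + 572} = \frac{206}{567} \approx 0.36332$)
$- 36 \left(H + y{\left(-63 \right)}\right) = - 36 \left(\frac{206}{567} + \left(4 - 63\right)\right) = - 36 \left(\frac{206}{567} - 59\right) = \left(-36\right) \left(- \frac{33247}{567}\right) = \frac{132988}{63}$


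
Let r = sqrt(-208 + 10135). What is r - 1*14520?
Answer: -14520 + 3*sqrt(1103) ≈ -14420.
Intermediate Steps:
r = 3*sqrt(1103) (r = sqrt(9927) = 3*sqrt(1103) ≈ 99.634)
r - 1*14520 = 3*sqrt(1103) - 1*14520 = 3*sqrt(1103) - 14520 = -14520 + 3*sqrt(1103)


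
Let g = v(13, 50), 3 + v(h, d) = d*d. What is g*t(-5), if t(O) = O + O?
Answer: -24970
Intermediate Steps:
v(h, d) = -3 + d² (v(h, d) = -3 + d*d = -3 + d²)
g = 2497 (g = -3 + 50² = -3 + 2500 = 2497)
t(O) = 2*O
g*t(-5) = 2497*(2*(-5)) = 2497*(-10) = -24970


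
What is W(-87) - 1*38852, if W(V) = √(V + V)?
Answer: -38852 + I*√174 ≈ -38852.0 + 13.191*I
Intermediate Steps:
W(V) = √2*√V (W(V) = √(2*V) = √2*√V)
W(-87) - 1*38852 = √2*√(-87) - 1*38852 = √2*(I*√87) - 38852 = I*√174 - 38852 = -38852 + I*√174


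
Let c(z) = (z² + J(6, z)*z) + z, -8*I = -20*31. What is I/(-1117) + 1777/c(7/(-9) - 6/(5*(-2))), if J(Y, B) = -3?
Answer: 4019379965/875728 ≈ 4589.8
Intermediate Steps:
I = 155/2 (I = -(-5)*31/2 = -⅛*(-620) = 155/2 ≈ 77.500)
c(z) = z² - 2*z (c(z) = (z² - 3*z) + z = z² - 2*z)
I/(-1117) + 1777/c(7/(-9) - 6/(5*(-2))) = (155/2)/(-1117) + 1777/(((7/(-9) - 6/(5*(-2)))*(-2 + (7/(-9) - 6/(5*(-2)))))) = (155/2)*(-1/1117) + 1777/(((7*(-⅑) - 6/(-10))*(-2 + (7*(-⅑) - 6/(-10))))) = -155/2234 + 1777/(((-7/9 - 6*(-⅒))*(-2 + (-7/9 - 6*(-⅒))))) = -155/2234 + 1777/(((-7/9 + ⅗)*(-2 + (-7/9 + ⅗)))) = -155/2234 + 1777/((-8*(-2 - 8/45)/45)) = -155/2234 + 1777/((-8/45*(-98/45))) = -155/2234 + 1777/(784/2025) = -155/2234 + 1777*(2025/784) = -155/2234 + 3598425/784 = 4019379965/875728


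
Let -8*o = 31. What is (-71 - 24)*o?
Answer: 2945/8 ≈ 368.13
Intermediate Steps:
o = -31/8 (o = -1/8*31 = -31/8 ≈ -3.8750)
(-71 - 24)*o = (-71 - 24)*(-31/8) = -95*(-31/8) = 2945/8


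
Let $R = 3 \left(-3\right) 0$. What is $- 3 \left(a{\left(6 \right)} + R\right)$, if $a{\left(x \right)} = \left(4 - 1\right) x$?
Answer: $-54$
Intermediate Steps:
$a{\left(x \right)} = 3 x$
$R = 0$ ($R = \left(-9\right) 0 = 0$)
$- 3 \left(a{\left(6 \right)} + R\right) = - 3 \left(3 \cdot 6 + 0\right) = - 3 \left(18 + 0\right) = \left(-3\right) 18 = -54$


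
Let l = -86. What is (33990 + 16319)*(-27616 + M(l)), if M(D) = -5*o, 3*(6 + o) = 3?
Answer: -1388075619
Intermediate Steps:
o = -5 (o = -6 + (⅓)*3 = -6 + 1 = -5)
M(D) = 25 (M(D) = -5*(-5) = 25)
(33990 + 16319)*(-27616 + M(l)) = (33990 + 16319)*(-27616 + 25) = 50309*(-27591) = -1388075619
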